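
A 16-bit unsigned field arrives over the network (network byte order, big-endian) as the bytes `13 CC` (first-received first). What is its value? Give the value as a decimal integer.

5068

Big-endian: lowest address holds the most-significant byte.
The bytes are already most-significant first: 0x13CC.
0x13CC = 5068.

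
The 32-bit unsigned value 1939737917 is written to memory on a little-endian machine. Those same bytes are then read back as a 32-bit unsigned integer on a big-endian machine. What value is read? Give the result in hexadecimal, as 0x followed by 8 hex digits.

1939737917 in 32-bit hexadecimal is 0x739E0D3D.
Stored little-endian, the bytes at ascending addresses are 3D 0D 9E 73.
Read back as big-endian, the last byte is least significant, giving 0x3D0D9E73.

0x3D0D9E73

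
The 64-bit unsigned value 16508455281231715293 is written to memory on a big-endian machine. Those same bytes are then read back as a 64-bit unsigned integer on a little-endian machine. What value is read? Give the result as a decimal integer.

15986438220503063013

16508455281231715293 in 64-bit hexadecimal is 0xE519D09CDC3CDBDD.
Stored big-endian, the bytes at ascending addresses are E5 19 D0 9C DC 3C DB DD.
Read back as little-endian, the first byte is least significant, giving 0xDDDB3CDC9CD019E5.
0xDDDB3CDC9CD019E5 = 15986438220503063013.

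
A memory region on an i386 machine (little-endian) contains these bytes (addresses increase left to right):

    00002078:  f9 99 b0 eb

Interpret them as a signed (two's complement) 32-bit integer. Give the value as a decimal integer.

Little-endian stores the least-significant byte at the lowest address.
Reassemble most-significant byte first: EB B0 99 F9 → 0xEBB099F9.
Top bit is set, so as a signed 32-bit value this is 0xEBB099F9 − 2^32 = -340747783.

-340747783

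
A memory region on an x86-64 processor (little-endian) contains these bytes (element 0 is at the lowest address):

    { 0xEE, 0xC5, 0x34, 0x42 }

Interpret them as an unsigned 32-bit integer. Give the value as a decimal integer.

Little-endian stores the least-significant byte at the lowest address.
Reassemble most-significant byte first: 42 34 C5 EE → 0x4234C5EE.
0x4234C5EE = 1110754798.

1110754798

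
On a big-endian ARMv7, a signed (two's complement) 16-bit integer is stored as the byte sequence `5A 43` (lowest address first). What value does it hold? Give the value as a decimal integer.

Big-endian: lowest address holds the most-significant byte.
The bytes are already most-significant first: 0x5A43.
0x5A43 = 23107.

23107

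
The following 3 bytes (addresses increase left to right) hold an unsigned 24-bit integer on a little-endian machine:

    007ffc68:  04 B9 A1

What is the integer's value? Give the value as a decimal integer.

In little-endian order the low byte comes first in memory.
Reassemble most-significant byte first: A1 B9 04 → 0xA1B904.
0xA1B904 = 10598660.

10598660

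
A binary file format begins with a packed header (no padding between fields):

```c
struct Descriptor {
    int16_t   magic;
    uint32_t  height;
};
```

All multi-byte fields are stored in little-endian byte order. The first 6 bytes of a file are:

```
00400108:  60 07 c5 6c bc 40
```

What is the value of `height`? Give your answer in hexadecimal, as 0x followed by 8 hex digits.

`height` follows `magic` (2 bytes), so it starts at byte offset 2 and occupies 4 bytes.
Bytes at offsets 2..5: C5 6C BC 40.
Little-endian: lowest address holds the least-significant byte.
Reassemble most-significant byte first: 40 BC 6C C5 → 0x40BC6CC5.

0x40BC6CC5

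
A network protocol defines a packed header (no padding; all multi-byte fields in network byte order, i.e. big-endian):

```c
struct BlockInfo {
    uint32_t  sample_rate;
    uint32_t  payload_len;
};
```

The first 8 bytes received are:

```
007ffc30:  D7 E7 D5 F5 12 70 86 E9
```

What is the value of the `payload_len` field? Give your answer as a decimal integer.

`payload_len` follows `sample_rate` (4 bytes), so it starts at byte offset 4 and occupies 4 bytes.
Bytes at offsets 4..7: 12 70 86 E9.
In big-endian order the high byte comes first in memory.
The bytes are already most-significant first: 0x127086E9.
0x127086E9 = 309364457.

309364457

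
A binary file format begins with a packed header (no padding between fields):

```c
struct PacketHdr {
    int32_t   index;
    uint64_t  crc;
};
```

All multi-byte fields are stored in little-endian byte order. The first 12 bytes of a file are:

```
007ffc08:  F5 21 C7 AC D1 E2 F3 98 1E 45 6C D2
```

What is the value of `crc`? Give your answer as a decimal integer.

`crc` follows `index` (4 bytes), so it starts at byte offset 4 and occupies 8 bytes.
Bytes at offsets 4..11: D1 E2 F3 98 1E 45 6C D2.
Little-endian: lowest address holds the least-significant byte.
Reassemble most-significant byte first: D2 6C 45 1E 98 F3 E2 D1 → 0xD26C451E98F3E2D1.
0xD26C451E98F3E2D1 = 15162570043167072977.

15162570043167072977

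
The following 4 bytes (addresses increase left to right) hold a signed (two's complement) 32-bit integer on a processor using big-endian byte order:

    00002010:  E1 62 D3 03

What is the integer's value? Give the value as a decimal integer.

-513617149

Big-endian stores the most-significant byte at the lowest address.
The bytes are already most-significant first: 0xE162D303.
Top bit is set, so as a signed 32-bit value this is 0xE162D303 − 2^32 = -513617149.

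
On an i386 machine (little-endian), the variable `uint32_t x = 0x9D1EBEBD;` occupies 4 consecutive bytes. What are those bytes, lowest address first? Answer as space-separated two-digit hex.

BD BE 1E 9D

Split into bytes (most-significant first): 9D 1E BE BD.
Little-endian stores the least-significant byte at the lowest address.
So at ascending addresses the bytes are BD BE 1E 9D.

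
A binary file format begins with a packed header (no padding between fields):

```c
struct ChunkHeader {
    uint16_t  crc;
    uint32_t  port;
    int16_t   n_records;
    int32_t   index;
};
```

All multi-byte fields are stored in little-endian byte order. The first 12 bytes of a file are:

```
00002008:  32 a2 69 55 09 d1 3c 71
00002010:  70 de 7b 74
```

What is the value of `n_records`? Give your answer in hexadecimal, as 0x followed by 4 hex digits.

0x713C

`n_records` follows `crc` (2 B), `port` (4 B), so it starts at offset 2 + 4 = 6 and occupies 2 bytes.
Bytes at offsets 6..7: 3C 71.
Little-endian: lowest address holds the least-significant byte.
Reassemble most-significant byte first: 71 3C → 0x713C.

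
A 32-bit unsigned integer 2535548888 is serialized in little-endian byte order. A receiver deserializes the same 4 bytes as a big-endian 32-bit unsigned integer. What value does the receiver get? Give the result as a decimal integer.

3630637463

2535548888 in 32-bit hexadecimal is 0x972167D8.
Stored little-endian, the bytes at ascending addresses are D8 67 21 97.
Read back as big-endian, the last byte is least significant, giving 0xD8672197.
0xD8672197 = 3630637463.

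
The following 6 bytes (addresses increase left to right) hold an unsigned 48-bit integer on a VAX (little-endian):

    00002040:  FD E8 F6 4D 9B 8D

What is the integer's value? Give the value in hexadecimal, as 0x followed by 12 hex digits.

In little-endian order the low byte comes first in memory.
Reassemble most-significant byte first: 8D 9B 4D F6 E8 FD → 0x8D9B4DF6E8FD.

0x8D9B4DF6E8FD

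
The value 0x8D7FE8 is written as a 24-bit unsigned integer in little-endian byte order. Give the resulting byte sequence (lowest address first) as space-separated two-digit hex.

E8 7F 8D

Split into bytes (most-significant first): 8D 7F E8.
In little-endian order the low byte comes first in memory.
So at ascending addresses the bytes are E8 7F 8D.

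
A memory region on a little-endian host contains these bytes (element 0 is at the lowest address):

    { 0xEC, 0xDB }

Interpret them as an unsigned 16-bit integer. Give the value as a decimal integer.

Little-endian stores the least-significant byte at the lowest address.
Reassemble most-significant byte first: DB EC → 0xDBEC.
0xDBEC = 56300.

56300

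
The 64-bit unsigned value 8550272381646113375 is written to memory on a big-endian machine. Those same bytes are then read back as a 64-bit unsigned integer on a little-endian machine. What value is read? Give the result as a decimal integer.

6884553610628933750

8550272381646113375 in 64-bit hexadecimal is 0x76A8AB6E08D98A5F.
Stored big-endian, the bytes at ascending addresses are 76 A8 AB 6E 08 D9 8A 5F.
Read back as little-endian, the first byte is least significant, giving 0x5F8AD9086EABA876.
0x5F8AD9086EABA876 = 6884553610628933750.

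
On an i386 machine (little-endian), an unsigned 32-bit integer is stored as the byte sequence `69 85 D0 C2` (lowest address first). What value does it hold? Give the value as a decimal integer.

3268445545

Little-endian stores the least-significant byte at the lowest address.
Reassemble most-significant byte first: C2 D0 85 69 → 0xC2D08569.
0xC2D08569 = 3268445545.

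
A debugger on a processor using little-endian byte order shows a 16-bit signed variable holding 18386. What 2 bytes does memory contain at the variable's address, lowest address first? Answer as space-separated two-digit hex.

18386 in hexadecimal, padded to 16 bits, is 0x47D2.
Split into bytes (most-significant first): 47 D2.
Little-endian: lowest address holds the least-significant byte.
So at ascending addresses the bytes are D2 47.

D2 47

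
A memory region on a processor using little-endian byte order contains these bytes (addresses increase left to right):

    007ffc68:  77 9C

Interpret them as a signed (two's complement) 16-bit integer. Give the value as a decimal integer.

Little-endian: lowest address holds the least-significant byte.
Reassemble most-significant byte first: 9C 77 → 0x9C77.
Top bit is set, so as a signed 16-bit value this is 0x9C77 − 2^16 = -25481.

-25481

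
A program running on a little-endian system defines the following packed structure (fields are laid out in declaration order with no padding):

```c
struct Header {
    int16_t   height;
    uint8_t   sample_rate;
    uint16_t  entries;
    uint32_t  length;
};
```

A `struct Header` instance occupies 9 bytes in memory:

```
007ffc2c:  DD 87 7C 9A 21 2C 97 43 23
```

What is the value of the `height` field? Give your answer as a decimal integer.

-30755

`height` is the first field, at byte offset 0, occupying 2 bytes.
Bytes at offsets 0..1: DD 87.
Little-endian stores the least-significant byte at the lowest address.
Reassemble most-significant byte first: 87 DD → 0x87DD.
Top bit is set, so as a signed 16-bit value this is 0x87DD − 2^16 = -30755.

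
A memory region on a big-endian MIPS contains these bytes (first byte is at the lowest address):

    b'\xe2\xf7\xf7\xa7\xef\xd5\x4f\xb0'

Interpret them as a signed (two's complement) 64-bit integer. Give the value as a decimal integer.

-2091931201234972752

Big-endian: lowest address holds the most-significant byte.
The bytes are already most-significant first: 0xE2F7F7A7EFD54FB0.
Top bit is set, so as a signed 64-bit value this is 0xE2F7F7A7EFD54FB0 − 2^64 = -2091931201234972752.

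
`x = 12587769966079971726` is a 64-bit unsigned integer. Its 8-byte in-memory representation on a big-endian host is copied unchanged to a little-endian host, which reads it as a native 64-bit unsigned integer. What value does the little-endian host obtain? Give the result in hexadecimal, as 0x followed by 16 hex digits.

12587769966079971726 in 64-bit hexadecimal is 0xAEB0BE175E87118E.
Stored big-endian, the bytes at ascending addresses are AE B0 BE 17 5E 87 11 8E.
Read back as little-endian, the first byte is least significant, giving 0x8E11875E17BEB0AE.

0x8E11875E17BEB0AE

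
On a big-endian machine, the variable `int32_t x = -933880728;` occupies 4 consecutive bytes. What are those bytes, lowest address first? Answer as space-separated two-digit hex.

Two's complement of -933880728 in 32 bits: 933880728 = 0x37A9E398; invert → 0xC8561C67; add 1 → 0xC8561C68.
Split into bytes (most-significant first): C8 56 1C 68.
Big-endian: lowest address holds the most-significant byte.
So the memory order matches the most-significant-first order: C8 56 1C 68.

C8 56 1C 68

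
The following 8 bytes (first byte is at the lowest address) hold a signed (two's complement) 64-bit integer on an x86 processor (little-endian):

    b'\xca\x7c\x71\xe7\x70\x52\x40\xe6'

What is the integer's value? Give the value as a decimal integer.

In little-endian order the low byte comes first in memory.
Reassemble most-significant byte first: E6 40 52 70 E7 71 7C CA → 0xE6405270E7717CCA.
Top bit is set, so as a signed 64-bit value this is 0xE6405270E7717CCA − 2^64 = -1855392401603855158.

-1855392401603855158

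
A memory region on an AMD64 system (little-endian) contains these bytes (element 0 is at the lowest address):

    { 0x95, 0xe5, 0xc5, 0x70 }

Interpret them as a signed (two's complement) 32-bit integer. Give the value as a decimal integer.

In little-endian order the low byte comes first in memory.
Reassemble most-significant byte first: 70 C5 E5 95 → 0x70C5E595.
0x70C5E595 = 1892017557.

1892017557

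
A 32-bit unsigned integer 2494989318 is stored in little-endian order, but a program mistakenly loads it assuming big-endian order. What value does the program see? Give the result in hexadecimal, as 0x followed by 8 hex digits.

0x0684B694

2494989318 in 32-bit hexadecimal is 0x94B68406.
Stored little-endian, the bytes at ascending addresses are 06 84 B6 94.
Read back as big-endian, the last byte is least significant, giving 0x0684B694.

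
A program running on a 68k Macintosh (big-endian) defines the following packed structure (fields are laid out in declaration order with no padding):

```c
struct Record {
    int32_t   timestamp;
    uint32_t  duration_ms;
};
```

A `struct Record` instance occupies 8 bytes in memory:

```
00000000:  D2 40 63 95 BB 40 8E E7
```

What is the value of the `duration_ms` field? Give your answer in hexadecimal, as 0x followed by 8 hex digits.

0xBB408EE7

`duration_ms` follows `timestamp` (4 bytes), so it starts at byte offset 4 and occupies 4 bytes.
Bytes at offsets 4..7: BB 40 8E E7.
Big-endian stores the most-significant byte at the lowest address.
The bytes are already most-significant first: 0xBB408EE7.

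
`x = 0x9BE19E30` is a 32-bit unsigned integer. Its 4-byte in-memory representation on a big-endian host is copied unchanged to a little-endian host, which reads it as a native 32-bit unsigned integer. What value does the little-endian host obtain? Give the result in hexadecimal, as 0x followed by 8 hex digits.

Stored big-endian, the bytes at ascending addresses are 9B E1 9E 30.
Read back as little-endian, the first byte is least significant, giving 0x309EE19B.

0x309EE19B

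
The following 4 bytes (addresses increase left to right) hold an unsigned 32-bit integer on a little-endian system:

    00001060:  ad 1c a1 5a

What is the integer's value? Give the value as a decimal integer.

In little-endian order the low byte comes first in memory.
Reassemble most-significant byte first: 5A A1 1C AD → 0x5AA11CAD.
0x5AA11CAD = 1520508077.

1520508077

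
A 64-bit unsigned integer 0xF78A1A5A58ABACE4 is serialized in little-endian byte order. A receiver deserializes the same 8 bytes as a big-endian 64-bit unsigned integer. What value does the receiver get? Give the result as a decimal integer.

Stored little-endian, the bytes at ascending addresses are E4 AC AB 58 5A 1A 8A F7.
Read back as big-endian, the last byte is least significant, giving 0xE4ACAB585A1A8AF7.
0xE4ACAB585A1A8AF7 = 16477733532598962935.

16477733532598962935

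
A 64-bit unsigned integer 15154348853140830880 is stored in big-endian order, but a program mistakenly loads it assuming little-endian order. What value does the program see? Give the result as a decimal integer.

11581796586867347410

15154348853140830880 in 64-bit hexadecimal is 0xD24F0FFDA1CEBAA0.
Stored big-endian, the bytes at ascending addresses are D2 4F 0F FD A1 CE BA A0.
Read back as little-endian, the first byte is least significant, giving 0xA0BACEA1FD0F4FD2.
0xA0BACEA1FD0F4FD2 = 11581796586867347410.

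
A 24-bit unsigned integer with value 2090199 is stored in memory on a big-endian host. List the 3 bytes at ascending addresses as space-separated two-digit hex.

2090199 in hexadecimal, padded to 24 bits, is 0x1FE4D7.
Split into bytes (most-significant first): 1F E4 D7.
In big-endian order the high byte comes first in memory.
So the memory order matches the most-significant-first order: 1F E4 D7.

1F E4 D7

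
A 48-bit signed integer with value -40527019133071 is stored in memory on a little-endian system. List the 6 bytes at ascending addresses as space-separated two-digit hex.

71 B7 6B 11 24 DB

Two's complement of -40527019133071 in 48 bits: 40527019133071 = 0x24DBEE94488F; invert → 0xDB24116BB770; add 1 → 0xDB24116BB771.
Split into bytes (most-significant first): DB 24 11 6B B7 71.
In little-endian order the low byte comes first in memory.
So at ascending addresses the bytes are 71 B7 6B 11 24 DB.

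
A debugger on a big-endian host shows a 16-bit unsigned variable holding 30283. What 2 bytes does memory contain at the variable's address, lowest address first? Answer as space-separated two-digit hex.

30283 in hexadecimal, padded to 16 bits, is 0x764B.
Split into bytes (most-significant first): 76 4B.
Big-endian stores the most-significant byte at the lowest address.
So the memory order matches the most-significant-first order: 76 4B.

76 4B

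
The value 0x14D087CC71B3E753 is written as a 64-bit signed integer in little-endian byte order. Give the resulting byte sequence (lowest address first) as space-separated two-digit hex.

53 E7 B3 71 CC 87 D0 14

Split into bytes (most-significant first): 14 D0 87 CC 71 B3 E7 53.
Little-endian stores the least-significant byte at the lowest address.
So at ascending addresses the bytes are 53 E7 B3 71 CC 87 D0 14.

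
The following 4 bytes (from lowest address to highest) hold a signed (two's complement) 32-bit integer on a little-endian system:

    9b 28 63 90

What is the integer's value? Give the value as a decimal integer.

-1872549733

Little-endian: lowest address holds the least-significant byte.
Reassemble most-significant byte first: 90 63 28 9B → 0x9063289B.
Top bit is set, so as a signed 32-bit value this is 0x9063289B − 2^32 = -1872549733.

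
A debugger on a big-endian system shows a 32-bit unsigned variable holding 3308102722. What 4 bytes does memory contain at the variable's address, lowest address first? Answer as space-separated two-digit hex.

C5 2D A4 42

3308102722 in hexadecimal, padded to 32 bits, is 0xC52DA442.
Split into bytes (most-significant first): C5 2D A4 42.
Big-endian: lowest address holds the most-significant byte.
So the memory order matches the most-significant-first order: C5 2D A4 42.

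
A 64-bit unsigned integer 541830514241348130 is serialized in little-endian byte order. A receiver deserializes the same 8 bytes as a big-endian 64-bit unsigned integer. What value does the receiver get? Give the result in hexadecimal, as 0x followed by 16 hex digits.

0x22A2D261FBF78407

541830514241348130 in 64-bit hexadecimal is 0x0784F7FB61D2A222.
Stored little-endian, the bytes at ascending addresses are 22 A2 D2 61 FB F7 84 07.
Read back as big-endian, the last byte is least significant, giving 0x22A2D261FBF78407.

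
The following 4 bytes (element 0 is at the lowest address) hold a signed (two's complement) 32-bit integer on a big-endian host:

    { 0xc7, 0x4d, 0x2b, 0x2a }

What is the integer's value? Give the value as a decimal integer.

-951243990

In big-endian order the high byte comes first in memory.
The bytes are already most-significant first: 0xC74D2B2A.
Top bit is set, so as a signed 32-bit value this is 0xC74D2B2A − 2^32 = -951243990.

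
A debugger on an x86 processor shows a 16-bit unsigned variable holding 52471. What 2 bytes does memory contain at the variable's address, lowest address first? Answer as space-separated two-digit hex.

52471 in hexadecimal, padded to 16 bits, is 0xCCF7.
Split into bytes (most-significant first): CC F7.
Little-endian stores the least-significant byte at the lowest address.
So at ascending addresses the bytes are F7 CC.

F7 CC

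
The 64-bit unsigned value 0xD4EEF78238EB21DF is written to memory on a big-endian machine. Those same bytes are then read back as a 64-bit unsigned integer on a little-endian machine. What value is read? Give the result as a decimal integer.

16078390772637363924

Stored big-endian, the bytes at ascending addresses are D4 EE F7 82 38 EB 21 DF.
Read back as little-endian, the first byte is least significant, giving 0xDF21EB3882F7EED4.
0xDF21EB3882F7EED4 = 16078390772637363924.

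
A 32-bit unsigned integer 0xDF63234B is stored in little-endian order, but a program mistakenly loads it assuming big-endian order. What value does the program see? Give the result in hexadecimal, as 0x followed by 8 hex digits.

0x4B2363DF

Stored little-endian, the bytes at ascending addresses are 4B 23 63 DF.
Read back as big-endian, the last byte is least significant, giving 0x4B2363DF.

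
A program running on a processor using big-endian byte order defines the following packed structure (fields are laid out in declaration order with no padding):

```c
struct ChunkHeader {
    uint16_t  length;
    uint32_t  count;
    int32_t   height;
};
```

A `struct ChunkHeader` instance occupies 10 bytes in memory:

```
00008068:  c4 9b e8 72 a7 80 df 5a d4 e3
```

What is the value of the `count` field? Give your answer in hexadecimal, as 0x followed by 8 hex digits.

0xE872A780

`count` follows `length` (2 bytes), so it starts at byte offset 2 and occupies 4 bytes.
Bytes at offsets 2..5: E8 72 A7 80.
In big-endian order the high byte comes first in memory.
The bytes are already most-significant first: 0xE872A780.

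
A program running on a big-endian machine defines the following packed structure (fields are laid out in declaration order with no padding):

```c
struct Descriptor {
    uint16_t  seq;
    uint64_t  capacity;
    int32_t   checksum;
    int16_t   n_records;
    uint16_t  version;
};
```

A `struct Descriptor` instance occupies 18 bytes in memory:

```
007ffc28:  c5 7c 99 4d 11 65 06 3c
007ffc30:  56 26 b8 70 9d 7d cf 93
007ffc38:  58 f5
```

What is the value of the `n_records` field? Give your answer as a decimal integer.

`n_records` follows `seq` (2 B), `capacity` (8 B), `checksum` (4 B), so it starts at offset 2 + 8 + 4 = 14 and occupies 2 bytes.
Bytes at offsets 14..15: CF 93.
Big-endian: lowest address holds the most-significant byte.
The bytes are already most-significant first: 0xCF93.
Top bit is set, so as a signed 16-bit value this is 0xCF93 − 2^16 = -12397.

-12397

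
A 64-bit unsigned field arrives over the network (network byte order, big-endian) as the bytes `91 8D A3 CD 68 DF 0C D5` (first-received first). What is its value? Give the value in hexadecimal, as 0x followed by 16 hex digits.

In big-endian order the high byte comes first in memory.
The bytes are already most-significant first: 0x918DA3CD68DF0CD5.

0x918DA3CD68DF0CD5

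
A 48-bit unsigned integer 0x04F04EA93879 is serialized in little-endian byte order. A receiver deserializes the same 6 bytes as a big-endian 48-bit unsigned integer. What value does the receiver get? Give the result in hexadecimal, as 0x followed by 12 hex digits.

0x7938A94EF004

Stored little-endian, the bytes at ascending addresses are 79 38 A9 4E F0 04.
Read back as big-endian, the last byte is least significant, giving 0x7938A94EF004.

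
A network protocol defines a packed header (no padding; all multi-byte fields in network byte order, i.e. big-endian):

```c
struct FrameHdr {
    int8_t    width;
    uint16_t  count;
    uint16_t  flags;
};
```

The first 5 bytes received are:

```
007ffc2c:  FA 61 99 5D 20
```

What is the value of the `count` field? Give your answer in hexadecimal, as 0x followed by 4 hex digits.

0x6199

`count` follows `width` (1 byte), so it starts at byte offset 1 and occupies 2 bytes.
Bytes at offsets 1..2: 61 99.
In big-endian order the high byte comes first in memory.
The bytes are already most-significant first: 0x6199.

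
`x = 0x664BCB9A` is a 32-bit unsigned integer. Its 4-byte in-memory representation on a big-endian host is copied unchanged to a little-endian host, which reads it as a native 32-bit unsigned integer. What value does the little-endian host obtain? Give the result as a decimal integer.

Stored big-endian, the bytes at ascending addresses are 66 4B CB 9A.
Read back as little-endian, the first byte is least significant, giving 0x9ACB4B66.
0x9ACB4B66 = 2597014374.

2597014374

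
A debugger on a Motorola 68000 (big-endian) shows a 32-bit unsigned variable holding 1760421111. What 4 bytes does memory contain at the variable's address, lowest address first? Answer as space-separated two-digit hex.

68 ED E4 F7

1760421111 in hexadecimal, padded to 32 bits, is 0x68EDE4F7.
Split into bytes (most-significant first): 68 ED E4 F7.
Big-endian stores the most-significant byte at the lowest address.
So the memory order matches the most-significant-first order: 68 ED E4 F7.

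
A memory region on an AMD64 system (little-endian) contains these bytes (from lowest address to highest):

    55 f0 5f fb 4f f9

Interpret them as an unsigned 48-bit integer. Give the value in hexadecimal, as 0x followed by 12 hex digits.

In little-endian order the low byte comes first in memory.
Reassemble most-significant byte first: F9 4F FB 5F F0 55 → 0xF94FFB5FF055.

0xF94FFB5FF055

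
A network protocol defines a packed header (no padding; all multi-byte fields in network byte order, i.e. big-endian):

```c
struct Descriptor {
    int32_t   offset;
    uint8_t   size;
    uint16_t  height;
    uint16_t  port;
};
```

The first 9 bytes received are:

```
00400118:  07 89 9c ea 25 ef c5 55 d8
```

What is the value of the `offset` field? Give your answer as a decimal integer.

126459114

`offset` is the first field, at byte offset 0, occupying 4 bytes.
Bytes at offsets 0..3: 07 89 9C EA.
Big-endian: lowest address holds the most-significant byte.
The bytes are already most-significant first: 0x07899CEA.
0x07899CEA = 126459114.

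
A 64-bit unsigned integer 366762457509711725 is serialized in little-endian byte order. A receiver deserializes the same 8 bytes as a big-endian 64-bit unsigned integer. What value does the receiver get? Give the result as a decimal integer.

366762457509711725 in 64-bit hexadecimal is 0x051700830CD0CF6D.
Stored little-endian, the bytes at ascending addresses are 6D CF D0 0C 83 00 17 05.
Read back as big-endian, the last byte is least significant, giving 0x6DCFD00C83001705.
0x6DCFD00C83001705 = 7912771822469256965.

7912771822469256965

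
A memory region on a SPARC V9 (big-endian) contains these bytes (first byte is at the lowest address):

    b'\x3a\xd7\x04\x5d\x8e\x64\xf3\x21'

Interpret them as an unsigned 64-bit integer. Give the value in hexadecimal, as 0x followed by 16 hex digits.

0x3AD7045D8E64F321

Big-endian stores the most-significant byte at the lowest address.
The bytes are already most-significant first: 0x3AD7045D8E64F321.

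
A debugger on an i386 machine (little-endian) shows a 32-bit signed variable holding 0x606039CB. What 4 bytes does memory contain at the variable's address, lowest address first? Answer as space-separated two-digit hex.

Split into bytes (most-significant first): 60 60 39 CB.
Little-endian: lowest address holds the least-significant byte.
So at ascending addresses the bytes are CB 39 60 60.

CB 39 60 60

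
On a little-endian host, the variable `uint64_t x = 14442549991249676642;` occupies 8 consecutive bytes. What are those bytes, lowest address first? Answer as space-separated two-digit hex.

62 09 42 77 B2 3E 6E C8

14442549991249676642 in hexadecimal, padded to 64 bits, is 0xC86E3EB277420962.
Split into bytes (most-significant first): C8 6E 3E B2 77 42 09 62.
Little-endian: lowest address holds the least-significant byte.
So at ascending addresses the bytes are 62 09 42 77 B2 3E 6E C8.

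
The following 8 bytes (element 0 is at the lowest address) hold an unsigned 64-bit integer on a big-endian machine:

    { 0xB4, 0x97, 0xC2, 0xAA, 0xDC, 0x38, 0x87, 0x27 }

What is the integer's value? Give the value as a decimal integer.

Big-endian stores the most-significant byte at the lowest address.
The bytes are already most-significant first: 0xB497C2AADC388727.
0xB497C2AADC388727 = 13013083687405258535.

13013083687405258535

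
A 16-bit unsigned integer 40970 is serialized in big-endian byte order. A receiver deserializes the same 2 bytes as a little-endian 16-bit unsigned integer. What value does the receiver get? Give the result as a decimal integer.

2720

40970 in 16-bit hexadecimal is 0xA00A.
Stored big-endian, the bytes at ascending addresses are A0 0A.
Read back as little-endian, the first byte is least significant, giving 0x0AA0.
0x0AA0 = 2720.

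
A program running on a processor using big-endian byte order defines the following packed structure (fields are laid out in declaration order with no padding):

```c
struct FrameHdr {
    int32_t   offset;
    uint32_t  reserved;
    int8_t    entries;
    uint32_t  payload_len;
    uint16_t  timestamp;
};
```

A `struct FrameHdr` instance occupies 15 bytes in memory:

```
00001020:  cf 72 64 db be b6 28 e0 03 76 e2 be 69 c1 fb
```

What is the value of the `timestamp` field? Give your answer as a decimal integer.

`timestamp` follows `offset` (4 B), `reserved` (4 B), `entries` (1 B), `payload_len` (4 B), so it starts at offset 4 + 4 + 1 + 4 = 13 and occupies 2 bytes.
Bytes at offsets 13..14: C1 FB.
Big-endian stores the most-significant byte at the lowest address.
The bytes are already most-significant first: 0xC1FB.
0xC1FB = 49659.

49659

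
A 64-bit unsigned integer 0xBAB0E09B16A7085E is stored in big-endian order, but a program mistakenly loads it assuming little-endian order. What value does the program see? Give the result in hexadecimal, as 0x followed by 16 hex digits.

Stored big-endian, the bytes at ascending addresses are BA B0 E0 9B 16 A7 08 5E.
Read back as little-endian, the first byte is least significant, giving 0x5E08A7169BE0B0BA.

0x5E08A7169BE0B0BA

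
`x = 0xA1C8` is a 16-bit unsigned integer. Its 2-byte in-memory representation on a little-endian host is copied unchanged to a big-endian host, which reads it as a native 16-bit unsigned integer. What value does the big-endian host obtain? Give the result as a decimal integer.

51361

Stored little-endian, the bytes at ascending addresses are C8 A1.
Read back as big-endian, the last byte is least significant, giving 0xC8A1.
0xC8A1 = 51361.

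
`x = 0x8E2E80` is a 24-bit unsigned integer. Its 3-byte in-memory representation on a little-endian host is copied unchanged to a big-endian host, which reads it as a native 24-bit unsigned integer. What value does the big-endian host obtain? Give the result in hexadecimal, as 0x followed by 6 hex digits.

0x802E8E

Stored little-endian, the bytes at ascending addresses are 80 2E 8E.
Read back as big-endian, the last byte is least significant, giving 0x802E8E.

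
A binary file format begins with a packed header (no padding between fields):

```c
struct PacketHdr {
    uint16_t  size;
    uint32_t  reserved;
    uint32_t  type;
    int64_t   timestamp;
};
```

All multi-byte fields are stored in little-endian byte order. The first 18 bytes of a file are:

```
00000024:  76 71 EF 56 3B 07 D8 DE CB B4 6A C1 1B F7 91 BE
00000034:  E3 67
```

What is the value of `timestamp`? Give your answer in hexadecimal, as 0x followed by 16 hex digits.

0x67E3BE91F71BC16A

`timestamp` follows `size` (2 B), `reserved` (4 B), `type` (4 B), so it starts at offset 2 + 4 + 4 = 10 and occupies 8 bytes.
Bytes at offsets 10..17: 6A C1 1B F7 91 BE E3 67.
Little-endian stores the least-significant byte at the lowest address.
Reassemble most-significant byte first: 67 E3 BE 91 F7 1B C1 6A → 0x67E3BE91F71BC16A.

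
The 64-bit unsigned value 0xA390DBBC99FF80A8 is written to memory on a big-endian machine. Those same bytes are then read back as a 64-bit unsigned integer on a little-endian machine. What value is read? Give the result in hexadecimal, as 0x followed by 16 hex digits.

Stored big-endian, the bytes at ascending addresses are A3 90 DB BC 99 FF 80 A8.
Read back as little-endian, the first byte is least significant, giving 0xA880FF99BCDB90A3.

0xA880FF99BCDB90A3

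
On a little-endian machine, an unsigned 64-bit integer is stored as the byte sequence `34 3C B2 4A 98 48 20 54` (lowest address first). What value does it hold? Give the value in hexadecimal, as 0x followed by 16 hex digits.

0x542048984AB23C34

Little-endian stores the least-significant byte at the lowest address.
Reassemble most-significant byte first: 54 20 48 98 4A B2 3C 34 → 0x542048984AB23C34.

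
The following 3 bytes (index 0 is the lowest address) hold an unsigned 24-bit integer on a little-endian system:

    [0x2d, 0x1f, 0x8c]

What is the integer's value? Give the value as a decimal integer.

9183021

Little-endian: lowest address holds the least-significant byte.
Reassemble most-significant byte first: 8C 1F 2D → 0x8C1F2D.
0x8C1F2D = 9183021.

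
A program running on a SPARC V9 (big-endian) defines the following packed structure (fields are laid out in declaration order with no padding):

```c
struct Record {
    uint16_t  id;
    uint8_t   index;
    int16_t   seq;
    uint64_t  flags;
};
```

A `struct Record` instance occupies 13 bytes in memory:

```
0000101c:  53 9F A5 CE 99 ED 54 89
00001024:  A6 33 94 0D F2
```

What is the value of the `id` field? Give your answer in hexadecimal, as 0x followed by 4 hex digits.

`id` is the first field, at byte offset 0, occupying 2 bytes.
Bytes at offsets 0..1: 53 9F.
In big-endian order the high byte comes first in memory.
The bytes are already most-significant first: 0x539F.

0x539F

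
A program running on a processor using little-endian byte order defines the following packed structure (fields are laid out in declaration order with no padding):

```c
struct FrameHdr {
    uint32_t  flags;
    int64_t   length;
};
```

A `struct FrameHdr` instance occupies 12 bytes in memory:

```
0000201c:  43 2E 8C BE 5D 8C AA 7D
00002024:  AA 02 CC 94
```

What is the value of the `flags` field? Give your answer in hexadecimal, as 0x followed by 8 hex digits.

0xBE8C2E43

`flags` is the first field, at byte offset 0, occupying 4 bytes.
Bytes at offsets 0..3: 43 2E 8C BE.
In little-endian order the low byte comes first in memory.
Reassemble most-significant byte first: BE 8C 2E 43 → 0xBE8C2E43.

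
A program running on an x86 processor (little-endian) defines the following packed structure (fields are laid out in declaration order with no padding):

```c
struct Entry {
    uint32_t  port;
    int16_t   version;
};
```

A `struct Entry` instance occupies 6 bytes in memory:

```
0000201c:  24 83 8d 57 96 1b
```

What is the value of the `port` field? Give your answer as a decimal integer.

1468891940

`port` is the first field, at byte offset 0, occupying 4 bytes.
Bytes at offsets 0..3: 24 83 8D 57.
Little-endian stores the least-significant byte at the lowest address.
Reassemble most-significant byte first: 57 8D 83 24 → 0x578D8324.
0x578D8324 = 1468891940.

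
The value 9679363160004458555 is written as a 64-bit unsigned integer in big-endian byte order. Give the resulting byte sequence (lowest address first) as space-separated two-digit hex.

9679363160004458555 in hexadecimal, padded to 64 bits, is 0x86540182B411783B.
Split into bytes (most-significant first): 86 54 01 82 B4 11 78 3B.
Big-endian stores the most-significant byte at the lowest address.
So the memory order matches the most-significant-first order: 86 54 01 82 B4 11 78 3B.

86 54 01 82 B4 11 78 3B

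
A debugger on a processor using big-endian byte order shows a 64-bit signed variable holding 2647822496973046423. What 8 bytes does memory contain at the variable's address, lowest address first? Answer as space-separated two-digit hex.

24 BE F4 88 40 5D C2 97

2647822496973046423 in hexadecimal, padded to 64 bits, is 0x24BEF488405DC297.
Split into bytes (most-significant first): 24 BE F4 88 40 5D C2 97.
Big-endian stores the most-significant byte at the lowest address.
So the memory order matches the most-significant-first order: 24 BE F4 88 40 5D C2 97.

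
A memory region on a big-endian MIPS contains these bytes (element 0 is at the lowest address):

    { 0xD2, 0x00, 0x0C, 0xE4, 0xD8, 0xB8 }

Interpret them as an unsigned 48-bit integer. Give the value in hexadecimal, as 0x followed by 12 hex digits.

0xD2000CE4D8B8

In big-endian order the high byte comes first in memory.
The bytes are already most-significant first: 0xD2000CE4D8B8.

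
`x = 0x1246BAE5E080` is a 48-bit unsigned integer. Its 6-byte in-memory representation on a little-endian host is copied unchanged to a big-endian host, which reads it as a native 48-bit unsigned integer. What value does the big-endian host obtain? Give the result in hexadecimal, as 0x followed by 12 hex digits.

Stored little-endian, the bytes at ascending addresses are 80 E0 E5 BA 46 12.
Read back as big-endian, the last byte is least significant, giving 0x80E0E5BA4612.

0x80E0E5BA4612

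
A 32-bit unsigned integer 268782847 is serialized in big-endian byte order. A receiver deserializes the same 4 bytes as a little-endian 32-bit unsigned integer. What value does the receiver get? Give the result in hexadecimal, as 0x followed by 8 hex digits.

268782847 in 32-bit hexadecimal is 0x10054CFF.
Stored big-endian, the bytes at ascending addresses are 10 05 4C FF.
Read back as little-endian, the first byte is least significant, giving 0xFF4C0510.

0xFF4C0510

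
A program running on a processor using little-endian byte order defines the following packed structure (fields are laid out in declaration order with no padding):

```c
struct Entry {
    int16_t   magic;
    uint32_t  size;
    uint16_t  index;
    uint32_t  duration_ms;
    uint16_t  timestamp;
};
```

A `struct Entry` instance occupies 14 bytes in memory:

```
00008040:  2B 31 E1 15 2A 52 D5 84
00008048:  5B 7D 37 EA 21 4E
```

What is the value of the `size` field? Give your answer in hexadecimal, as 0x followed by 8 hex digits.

`size` follows `magic` (2 bytes), so it starts at byte offset 2 and occupies 4 bytes.
Bytes at offsets 2..5: E1 15 2A 52.
Little-endian: lowest address holds the least-significant byte.
Reassemble most-significant byte first: 52 2A 15 E1 → 0x522A15E1.

0x522A15E1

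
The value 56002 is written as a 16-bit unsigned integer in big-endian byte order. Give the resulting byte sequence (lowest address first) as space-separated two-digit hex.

DA C2

56002 in hexadecimal, padded to 16 bits, is 0xDAC2.
Split into bytes (most-significant first): DA C2.
Big-endian: lowest address holds the most-significant byte.
So the memory order matches the most-significant-first order: DA C2.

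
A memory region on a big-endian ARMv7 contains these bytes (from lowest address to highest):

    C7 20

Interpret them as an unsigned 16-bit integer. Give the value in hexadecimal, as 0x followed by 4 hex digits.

In big-endian order the high byte comes first in memory.
The bytes are already most-significant first: 0xC720.

0xC720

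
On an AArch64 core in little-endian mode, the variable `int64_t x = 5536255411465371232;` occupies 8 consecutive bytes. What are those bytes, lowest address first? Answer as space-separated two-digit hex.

5536255411465371232 in hexadecimal, padded to 64 bits, is 0x4CD4BAF6E23A3E60.
Split into bytes (most-significant first): 4C D4 BA F6 E2 3A 3E 60.
In little-endian order the low byte comes first in memory.
So at ascending addresses the bytes are 60 3E 3A E2 F6 BA D4 4C.

60 3E 3A E2 F6 BA D4 4C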